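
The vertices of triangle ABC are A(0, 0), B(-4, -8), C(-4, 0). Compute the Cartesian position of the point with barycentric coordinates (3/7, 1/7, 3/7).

(-16/7, -8/7)

P = (3/7)·A + (1/7)·B + (3/7)·C.
x-coordinate: (3/7)·0 + (1/7)·(-4) + (3/7)·(-4) = -16/7.
y-coordinate: (3/7)·0 + (1/7)·(-8) + (3/7)·0 = -8/7.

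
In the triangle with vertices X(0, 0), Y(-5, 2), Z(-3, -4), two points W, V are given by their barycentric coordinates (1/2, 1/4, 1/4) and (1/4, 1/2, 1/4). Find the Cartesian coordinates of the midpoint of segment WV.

Barycentric coordinates of the midpoint are the average: (3/8, 3/8, 1/4).
Converting: (3/8)·X + (3/8)·Y + (1/4)·Z = (-21/8, -1/4).

(-21/8, -1/4)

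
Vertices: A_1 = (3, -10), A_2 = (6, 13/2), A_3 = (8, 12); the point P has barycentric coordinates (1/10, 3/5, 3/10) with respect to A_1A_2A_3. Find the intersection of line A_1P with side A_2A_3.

(20/3, 25/3)

Line A_1P meets A_2A_3 where the A_1-coordinate vanishes; zeroing P's A_1-weight and renormalizing leaves A_2, A_3-weights 3/5 : 3/10 → (2/3, 1/3).
So Q = (2/3)·A_2 + (1/3)·A_3 = (20/3, 25/3).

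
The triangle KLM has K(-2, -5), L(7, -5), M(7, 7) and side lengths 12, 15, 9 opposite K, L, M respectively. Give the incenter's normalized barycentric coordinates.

The incenter has barycentric coordinates proportional to the opposite side lengths: (12 : 15 : 9).
Normalizing by 12+15+9 = 36 gives (1/3, 5/12, 1/4).

(1/3, 5/12, 1/4)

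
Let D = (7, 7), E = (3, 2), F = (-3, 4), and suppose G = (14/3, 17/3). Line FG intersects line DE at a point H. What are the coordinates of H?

Barycentric coordinates of G with respect to DEF: (2/3, 1/6, 1/6).
On side DE the F-coordinate is zero; dropping G's F-weight 1/6 and renormalizing the remaining 2/3 : 1/6 gives weights 4/5, 1/5 on D, E.
H = (4/5)·(7, 7) + (1/5)·(3, 2) = (31/5, 6).

(31/5, 6)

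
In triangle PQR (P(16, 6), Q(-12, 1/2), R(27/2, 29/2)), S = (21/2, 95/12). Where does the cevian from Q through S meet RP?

Barycentric coordinates of S with respect to PQR: (1/2, 1/6, 1/3).
On side RP the Q-coordinate is zero; dropping S's Q-weight 1/6 and renormalizing the remaining 1/3 : 1/2 gives weights 2/5, 3/5 on R, P.
T = (2/5)·(27/2, 29/2) + (3/5)·(16, 6) = (15, 47/5).

(15, 47/5)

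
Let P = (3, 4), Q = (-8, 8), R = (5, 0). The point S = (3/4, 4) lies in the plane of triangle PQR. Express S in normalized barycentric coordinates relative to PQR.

(1/2, 1/4, 1/4)

Signed area of the reference triangle: [PQR] = ½·(3·(8−0) + (-8)·(0−4) + 5·(4−8)) = ½·(24 + 32 − 20) = 18.
[SQR] = ½·((3/4)·(8−0) + (-8)·(0−4) + 5·(4−8)) = ½·(6 + 32 − 20) = 9, so the P-coordinate is 9/18 = 1/2.
[PSR] = ½·(3·(4−0) + (3/4)·(0−4) + 5·(4−4)) = ½·(12 − 3 + 0) = 9/2, so the Q-coordinate is 1/4.
[PQS] = ½·(3·(8−4) + (-8)·(4−4) + (3/4)·(4−8)) = ½·(12 + 0 − 3) = 9/2, so the R-coordinate is 1/4.
Check: 1/2 + 1/4 + 1/4 = 1.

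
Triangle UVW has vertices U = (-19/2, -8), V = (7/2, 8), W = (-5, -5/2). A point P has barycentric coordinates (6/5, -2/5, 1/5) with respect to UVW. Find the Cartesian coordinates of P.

(-69/5, -133/10)

P = (6/5)·U + (-2/5)·V + (1/5)·W.
x-coordinate: (6/5)·(-19/2) + (-2/5)·(7/2) + (1/5)·(-5) = -69/5.
y-coordinate: (6/5)·(-8) + (-2/5)·8 + (1/5)·(-5/2) = -133/10.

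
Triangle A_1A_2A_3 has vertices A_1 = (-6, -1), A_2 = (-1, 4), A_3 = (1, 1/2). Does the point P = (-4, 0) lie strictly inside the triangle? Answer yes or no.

Barycentric coordinates of P: (37/55, 8/55, 2/11).
The three coordinates are positive, positive, positive; a point is interior exactly when all three are positive.

yes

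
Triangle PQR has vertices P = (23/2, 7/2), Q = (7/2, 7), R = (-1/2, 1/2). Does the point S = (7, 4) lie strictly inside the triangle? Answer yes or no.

Barycentric coordinates of S: (139/264, 13/44, 47/264).
The three coordinates are positive, positive, positive; a point is interior exactly when all three are positive.

yes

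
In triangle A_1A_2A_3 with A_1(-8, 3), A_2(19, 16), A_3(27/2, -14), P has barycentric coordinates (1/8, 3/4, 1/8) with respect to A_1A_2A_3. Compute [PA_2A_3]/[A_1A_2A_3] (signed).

1/8

The signed ratio [PA_2A_3]/[A_1A_2A_3] equals the barycentric coordinate of P at vertex A_1, which is 1/8.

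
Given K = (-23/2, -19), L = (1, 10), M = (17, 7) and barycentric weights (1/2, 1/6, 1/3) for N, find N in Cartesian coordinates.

(1/12, -11/2)

N = (1/2)·K + (1/6)·L + (1/3)·M.
x-coordinate: (1/2)·(-23/2) + (1/6)·1 + (1/3)·17 = 1/12.
y-coordinate: (1/2)·(-19) + (1/6)·10 + (1/3)·7 = -11/2.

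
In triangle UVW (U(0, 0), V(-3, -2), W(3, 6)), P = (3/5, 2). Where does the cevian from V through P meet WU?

Barycentric coordinates of P with respect to UVW: (2/5, 1/5, 2/5).
On side WU the V-coordinate is zero; dropping P's V-weight 1/5 and renormalizing the remaining 2/5 : 2/5 gives weights 1/2, 1/2 on W, U.
Q = (1/2)·(3, 6) + (1/2)·(0, 0) = (3/2, 3).

(3/2, 3)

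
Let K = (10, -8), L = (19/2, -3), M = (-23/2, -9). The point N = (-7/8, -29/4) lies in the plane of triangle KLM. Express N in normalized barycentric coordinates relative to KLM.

(1/4, 1/4, 1/2)

Signed area of the reference triangle: [KLM] = ½·(10·(-3−(-9)) + (19/2)·(-9−(-8)) + (-23/2)·(-8−(-3))) = ½·(60 − 19/2 + 115/2) = 54.
[NLM] = ½·((-7/8)·(-3−(-9)) + (19/2)·(-9−(-29/4)) + (-23/2)·(-29/4−(-3))) = ½·(-21/4 − 133/8 + 391/8) = 27/2, so the K-coordinate is (27/2)/54 = 1/4.
[KNM] = ½·(10·(-29/4−(-9)) + (-7/8)·(-9−(-8)) + (-23/2)·(-8−(-29/4))) = ½·(35/2 + 7/8 + 69/8) = 27/2, so the L-coordinate is 1/4.
[KLN] = ½·(10·(-3−(-29/4)) + (19/2)·(-29/4−(-8)) + (-7/8)·(-8−(-3))) = ½·(85/2 + 57/8 + 35/8) = 27, so the M-coordinate is 1/2.
Check: 1/4 + 1/4 + 1/2 = 1.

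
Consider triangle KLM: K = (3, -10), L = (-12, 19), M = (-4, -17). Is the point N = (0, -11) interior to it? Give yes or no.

yes

Barycentric coordinates of N: (48/77, 1/22, 51/154).
The three coordinates are positive, positive, positive; a point is interior exactly when all three are positive.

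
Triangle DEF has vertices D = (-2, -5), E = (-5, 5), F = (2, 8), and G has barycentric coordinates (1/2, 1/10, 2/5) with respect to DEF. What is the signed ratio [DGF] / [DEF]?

1/10

The signed ratio [DGF]/[DEF] equals the barycentric coordinate of G at vertex E, which is 1/10.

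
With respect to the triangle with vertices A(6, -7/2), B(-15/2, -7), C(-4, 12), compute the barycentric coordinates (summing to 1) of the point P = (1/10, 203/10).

Signed area of the reference triangle: [ABC] = ½·(6·(-7−12) + (-15/2)·(12−(-7/2)) + (-4)·(-7/2−(-7))) = ½·(-114 − 465/4 − 14) = -977/8.
[PBC] = ½·((1/10)·(-7−12) + (-15/2)·(12−(203/10)) + (-4)·(203/10−(-7))) = ½·(-19/10 + 249/4 − 546/5) = -977/40, so the A-coordinate is (-977/40)/(-977/8) = 1/5.
[APC] = ½·(6·(203/10−12) + (1/10)·(12−(-7/2)) + (-4)·(-7/2−(203/10))) = ½·(249/5 + 31/20 + 476/5) = 2931/40, so the B-coordinate is -3/5.
[ABP] = ½·(6·(-7−(203/10)) + (-15/2)·(203/10−(-7/2)) + (1/10)·(-7/2−(-7))) = ½·(-819/5 − 357/2 + 7/20) = -6839/40, so the C-coordinate is 7/5.
Check: 1/5 − 3/5 + 7/5 = 1.

(1/5, -3/5, 7/5)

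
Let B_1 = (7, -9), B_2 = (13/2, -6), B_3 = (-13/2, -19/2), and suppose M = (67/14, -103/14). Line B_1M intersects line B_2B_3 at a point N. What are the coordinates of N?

Barycentric coordinates of M with respect to B_1B_2B_3: (2/7, 4/7, 1/7).
On side B_2B_3 the B_1-coordinate is zero; dropping M's B_1-weight 2/7 and renormalizing the remaining 4/7 : 1/7 gives weights 4/5, 1/5 on B_2, B_3.
N = (4/5)·(13/2, -6) + (1/5)·(-13/2, -19/2) = (39/10, -67/10).

(39/10, -67/10)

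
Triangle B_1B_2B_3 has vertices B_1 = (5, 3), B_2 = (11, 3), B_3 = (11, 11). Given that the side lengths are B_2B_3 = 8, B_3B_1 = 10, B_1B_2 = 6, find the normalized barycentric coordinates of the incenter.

(1/3, 5/12, 1/4)

The incenter has barycentric coordinates proportional to the opposite side lengths: (8 : 10 : 6).
Normalizing by 8+10+6 = 24 gives (1/3, 5/12, 1/4).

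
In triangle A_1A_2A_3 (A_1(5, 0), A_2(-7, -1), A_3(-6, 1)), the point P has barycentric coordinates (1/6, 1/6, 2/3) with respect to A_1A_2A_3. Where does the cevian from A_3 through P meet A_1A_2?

Line A_3P meets A_1A_2 where the A_3-coordinate vanishes; zeroing P's A_3-weight and renormalizing leaves A_1, A_2-weights 1/6 : 1/6 → (1/2, 1/2).
So Q = (1/2)·A_1 + (1/2)·A_2 = (-1, -1/2).

(-1, -1/2)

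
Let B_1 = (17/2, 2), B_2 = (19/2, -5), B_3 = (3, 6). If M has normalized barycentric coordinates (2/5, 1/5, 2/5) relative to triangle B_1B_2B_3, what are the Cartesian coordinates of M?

M = (2/5)·B_1 + (1/5)·B_2 + (2/5)·B_3.
x-coordinate: (2/5)·(17/2) + (1/5)·(19/2) + (2/5)·3 = 13/2.
y-coordinate: (2/5)·2 + (1/5)·(-5) + (2/5)·6 = 11/5.

(13/2, 11/5)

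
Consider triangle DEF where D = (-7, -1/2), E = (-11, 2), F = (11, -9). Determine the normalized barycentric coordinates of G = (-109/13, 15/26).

(3/13, 9/13, 1/13)

Signed area of the reference triangle: [DEF] = ½·((-7)·(2−(-9)) + (-11)·(-9−(-1/2)) + 11·(-1/2−2)) = ½·(-77 + 187/2 − 55/2) = -11/2.
[GEF] = ½·((-109/13)·(2−(-9)) + (-11)·(-9−(15/26)) + 11·(15/26−2)) = ½·(-1199/13 + 2739/26 − 407/26) = -33/26, so the D-coordinate is (-33/26)/(-11/2) = 3/13.
[DGF] = ½·((-7)·(15/26−(-9)) + (-109/13)·(-9−(-1/2)) + 11·(-1/2−(15/26))) = ½·(-1743/26 + 1853/26 − 154/13) = -99/26, so the E-coordinate is 9/13.
[DEG] = ½·((-7)·(2−(15/26)) + (-11)·(15/26−(-1/2)) + (-109/13)·(-1/2−2)) = ½·(-259/26 − 154/13 + 545/26) = -11/26, so the F-coordinate is 1/13.
Check: 3/13 + 9/13 + 1/13 = 1.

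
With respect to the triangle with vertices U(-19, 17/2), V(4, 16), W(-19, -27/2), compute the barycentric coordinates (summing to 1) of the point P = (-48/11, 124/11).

(3/11, 7/11, 1/11)

Signed area of the reference triangle: [UVW] = ½·((-19)·(16−(-27/2)) + 4·(-27/2−(17/2)) + (-19)·(17/2−16)) = ½·(-1121/2 − 88 + 285/2) = -253.
[PVW] = ½·((-48/11)·(16−(-27/2)) + 4·(-27/2−(124/11)) + (-19)·(124/11−16)) = ½·(-1416/11 − 1090/11 + 988/11) = -69, so the U-coordinate is (-69)/(-253) = 3/11.
[UPW] = ½·((-19)·(124/11−(-27/2)) + (-48/11)·(-27/2−(17/2)) + (-19)·(17/2−(124/11))) = ½·(-10355/22 + 96 + 1159/22) = -161, so the V-coordinate is 7/11.
[UVP] = ½·((-19)·(16−(124/11)) + 4·(124/11−(17/2)) + (-48/11)·(17/2−16)) = ½·(-988/11 + 122/11 + 360/11) = -23, so the W-coordinate is 1/11.
Check: 3/11 + 7/11 + 1/11 = 1.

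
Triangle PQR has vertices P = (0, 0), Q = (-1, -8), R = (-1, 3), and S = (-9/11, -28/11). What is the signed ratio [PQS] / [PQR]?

[PQR] = ½·(0·(-8−3) + (-1)·(3−0) + (-1)·(0−(-8))) = ½·(0 − 3 − 8) = -11/2.
[PQS] = ½·(0·(-8−(-28/11)) + (-1)·(-28/11−0) + (-9/11)·(0−(-8))) = ½·(0 + 28/11 − 72/11) = -2, so the ratio is (-2)/(-11/2) = 4/11.

4/11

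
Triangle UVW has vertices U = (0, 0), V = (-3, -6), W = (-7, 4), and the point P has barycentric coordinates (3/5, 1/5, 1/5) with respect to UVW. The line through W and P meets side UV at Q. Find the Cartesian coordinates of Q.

(-3/4, -3/2)

Line WP meets UV where the W-coordinate vanishes; zeroing P's W-weight and renormalizing leaves U, V-weights 3/5 : 1/5 → (3/4, 1/4).
So Q = (3/4)·U + (1/4)·V = (-3/4, -3/2).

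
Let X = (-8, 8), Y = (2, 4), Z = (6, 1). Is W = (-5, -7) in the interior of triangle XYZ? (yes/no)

Barycentric coordinates of W: (65/14, -27/2, 69/7).
The three coordinates are positive, negative, positive; a point is interior exactly when all three are positive.

no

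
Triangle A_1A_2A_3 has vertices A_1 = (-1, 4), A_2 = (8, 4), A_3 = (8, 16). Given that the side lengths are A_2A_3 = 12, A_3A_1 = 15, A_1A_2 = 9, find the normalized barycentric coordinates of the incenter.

The incenter has barycentric coordinates proportional to the opposite side lengths: (12 : 15 : 9).
Normalizing by 12+15+9 = 36 gives (1/3, 5/12, 1/4).

(1/3, 5/12, 1/4)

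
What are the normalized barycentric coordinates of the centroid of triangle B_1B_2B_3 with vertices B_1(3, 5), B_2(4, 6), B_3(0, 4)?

The centroid is the average of the vertices, so each weight is 1/3.

(1/3, 1/3, 1/3)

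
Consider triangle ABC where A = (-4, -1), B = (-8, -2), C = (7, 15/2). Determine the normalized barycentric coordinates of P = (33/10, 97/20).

(1/5, 1/10, 7/10)

Signed area of the reference triangle: [ABC] = ½·((-4)·(-2−(15/2)) + (-8)·(15/2−(-1)) + 7·(-1−(-2))) = ½·(38 − 68 + 7) = -23/2.
[PBC] = ½·((33/10)·(-2−(15/2)) + (-8)·(15/2−(97/20)) + 7·(97/20−(-2))) = ½·(-627/20 − 106/5 + 959/20) = -23/10, so the A-coordinate is (-23/10)/(-23/2) = 1/5.
[APC] = ½·((-4)·(97/20−(15/2)) + (33/10)·(15/2−(-1)) + 7·(-1−(97/20))) = ½·(53/5 + 561/20 − 819/20) = -23/20, so the B-coordinate is 1/10.
[ABP] = ½·((-4)·(-2−(97/20)) + (-8)·(97/20−(-1)) + (33/10)·(-1−(-2))) = ½·(137/5 − 234/5 + 33/10) = -161/20, so the C-coordinate is 7/10.
Check: 1/5 + 1/10 + 7/10 = 1.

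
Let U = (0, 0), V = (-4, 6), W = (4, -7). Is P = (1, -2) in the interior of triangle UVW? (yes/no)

Barycentric coordinates of P: (1/4, 1/4, 1/2).
The three coordinates are positive, positive, positive; a point is interior exactly when all three are positive.

yes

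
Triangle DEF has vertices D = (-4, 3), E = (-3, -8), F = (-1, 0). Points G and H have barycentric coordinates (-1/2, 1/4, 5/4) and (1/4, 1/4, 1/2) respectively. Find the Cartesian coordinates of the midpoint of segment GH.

Barycentric coordinates of the midpoint are the average: (-1/8, 1/4, 7/8).
Converting: (-1/8)·D + (1/4)·E + (7/8)·F = (-9/8, -19/8).

(-9/8, -19/8)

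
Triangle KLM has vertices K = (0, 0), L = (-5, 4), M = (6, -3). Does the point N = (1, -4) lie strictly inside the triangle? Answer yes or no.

no

Barycentric coordinates of N: (46/9, -7/3, -16/9).
The three coordinates are positive, negative, negative; a point is interior exactly when all three are positive.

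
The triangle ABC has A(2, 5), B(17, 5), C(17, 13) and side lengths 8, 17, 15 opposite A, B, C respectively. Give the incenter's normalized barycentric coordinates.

The incenter has barycentric coordinates proportional to the opposite side lengths: (8 : 17 : 15).
Normalizing by 8+17+15 = 40 gives (1/5, 17/40, 3/8).

(1/5, 17/40, 3/8)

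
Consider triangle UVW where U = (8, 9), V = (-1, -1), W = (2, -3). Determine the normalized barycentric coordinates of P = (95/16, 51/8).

Signed area of the reference triangle: [UVW] = ½·(8·(-1−(-3)) + (-1)·(-3−9) + 2·(9−(-1))) = ½·(16 + 12 + 20) = 24.
[PVW] = ½·((95/16)·(-1−(-3)) + (-1)·(-3−(51/8)) + 2·(51/8−(-1))) = ½·(95/8 + 75/8 + 59/4) = 18, so the U-coordinate is 18/24 = 3/4.
[UPW] = ½·(8·(51/8−(-3)) + (95/16)·(-3−9) + 2·(9−(51/8))) = ½·(75 − 285/4 + 21/4) = 9/2, so the V-coordinate is 3/16.
[UVP] = ½·(8·(-1−(51/8)) + (-1)·(51/8−9) + (95/16)·(9−(-1))) = ½·(-59 + 21/8 + 475/8) = 3/2, so the W-coordinate is 1/16.

(3/4, 3/16, 1/16)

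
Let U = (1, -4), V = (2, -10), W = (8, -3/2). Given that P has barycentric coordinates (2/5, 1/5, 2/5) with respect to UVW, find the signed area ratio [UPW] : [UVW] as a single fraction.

1/5

The signed ratio [UPW]/[UVW] equals the barycentric coordinate of P at vertex V, which is 1/5.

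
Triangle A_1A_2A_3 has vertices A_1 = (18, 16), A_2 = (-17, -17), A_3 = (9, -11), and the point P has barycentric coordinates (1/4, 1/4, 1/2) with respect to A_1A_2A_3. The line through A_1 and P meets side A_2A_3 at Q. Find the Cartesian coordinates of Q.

Line A_1P meets A_2A_3 where the A_1-coordinate vanishes; zeroing P's A_1-weight and renormalizing leaves A_2, A_3-weights 1/4 : 1/2 → (1/3, 2/3).
So Q = (1/3)·A_2 + (2/3)·A_3 = (1/3, -13).

(1/3, -13)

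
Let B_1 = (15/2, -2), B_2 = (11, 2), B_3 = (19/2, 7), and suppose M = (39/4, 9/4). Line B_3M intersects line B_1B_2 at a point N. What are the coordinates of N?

Barycentric coordinates of M with respect to B_1B_2B_3: (1/4, 1/2, 1/4).
On side B_1B_2 the B_3-coordinate is zero; dropping M's B_3-weight 1/4 and renormalizing the remaining 1/4 : 1/2 gives weights 1/3, 2/3 on B_1, B_2.
N = (1/3)·(15/2, -2) + (2/3)·(11, 2) = (59/6, 2/3).

(59/6, 2/3)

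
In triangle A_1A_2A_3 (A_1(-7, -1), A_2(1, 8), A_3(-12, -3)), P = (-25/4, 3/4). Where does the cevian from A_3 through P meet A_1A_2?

Barycentric coordinates of P with respect to A_1A_2A_3: (1/2, 1/4, 1/4).
On side A_1A_2 the A_3-coordinate is zero; dropping P's A_3-weight 1/4 and renormalizing the remaining 1/2 : 1/4 gives weights 2/3, 1/3 on A_1, A_2.
Q = (2/3)·(-7, -1) + (1/3)·(1, 8) = (-13/3, 2).

(-13/3, 2)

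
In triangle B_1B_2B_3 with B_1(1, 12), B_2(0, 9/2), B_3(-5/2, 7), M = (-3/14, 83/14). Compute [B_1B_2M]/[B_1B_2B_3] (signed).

[B_1B_2B_3] = ½·(1·(9/2−7) + 0·(7−12) + (-5/2)·(12−(9/2))) = ½·(-5/2 + 0 − 75/4) = -85/8.
[B_1B_2M] = ½·(1·(9/2−(83/14)) + 0·(83/14−12) + (-3/14)·(12−(9/2))) = ½·(-10/7 + 0 − 45/28) = -85/56, so the ratio is (-85/56)/(-85/8) = 1/7.

1/7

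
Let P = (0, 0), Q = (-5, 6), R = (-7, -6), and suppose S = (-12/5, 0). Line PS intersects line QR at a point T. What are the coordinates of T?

(-6, 0)

Barycentric coordinates of S with respect to PQR: (3/5, 1/5, 1/5).
On side QR the P-coordinate is zero; dropping S's P-weight 3/5 and renormalizing the remaining 1/5 : 1/5 gives weights 1/2, 1/2 on Q, R.
T = (1/2)·(-5, 6) + (1/2)·(-7, -6) = (-6, 0).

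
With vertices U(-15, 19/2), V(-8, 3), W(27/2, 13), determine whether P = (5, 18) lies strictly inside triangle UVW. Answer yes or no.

Barycentric coordinates of P: (770/839, -689/839, 758/839).
The three coordinates are positive, negative, positive; a point is interior exactly when all three are positive.

no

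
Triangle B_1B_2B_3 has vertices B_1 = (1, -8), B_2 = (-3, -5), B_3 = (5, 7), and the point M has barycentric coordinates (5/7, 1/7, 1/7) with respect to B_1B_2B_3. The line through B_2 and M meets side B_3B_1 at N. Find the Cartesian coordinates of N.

Line B_2M meets B_3B_1 where the B_2-coordinate vanishes; zeroing M's B_2-weight and renormalizing leaves B_3, B_1-weights 1/7 : 5/7 → (1/6, 5/6).
So N = (1/6)·B_3 + (5/6)·B_1 = (5/3, -11/2).

(5/3, -11/2)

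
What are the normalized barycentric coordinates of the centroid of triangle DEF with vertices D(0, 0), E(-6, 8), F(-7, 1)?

(1/3, 1/3, 1/3)

The centroid is the average of the vertices, so each weight is 1/3.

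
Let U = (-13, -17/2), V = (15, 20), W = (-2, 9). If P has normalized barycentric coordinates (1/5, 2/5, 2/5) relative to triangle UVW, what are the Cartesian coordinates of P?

(13/5, 99/10)

P = (1/5)·U + (2/5)·V + (2/5)·W.
x-coordinate: (1/5)·(-13) + (2/5)·15 + (2/5)·(-2) = 13/5.
y-coordinate: (1/5)·(-17/2) + (2/5)·20 + (2/5)·9 = 99/10.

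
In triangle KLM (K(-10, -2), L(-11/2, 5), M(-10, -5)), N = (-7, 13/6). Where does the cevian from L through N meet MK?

Barycentric coordinates of N with respect to KLM: (1/6, 2/3, 1/6).
On side MK the L-coordinate is zero; dropping N's L-weight 2/3 and renormalizing the remaining 1/6 : 1/6 gives weights 1/2, 1/2 on M, K.
J = (1/2)·(-10, -5) + (1/2)·(-10, -2) = (-10, -7/2).

(-10, -7/2)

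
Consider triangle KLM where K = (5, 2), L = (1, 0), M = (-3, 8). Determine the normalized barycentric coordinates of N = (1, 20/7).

Signed area of the reference triangle: [KLM] = ½·(5·(0−8) + 1·(8−2) + (-3)·(2−0)) = ½·(-40 + 6 − 6) = -20.
[NLM] = ½·(1·(0−8) + 1·(8−(20/7)) + (-3)·(20/7−0)) = ½·(-8 + 36/7 − 60/7) = -40/7, so the K-coordinate is (-40/7)/(-20) = 2/7.
[KNM] = ½·(5·(20/7−8) + 1·(8−2) + (-3)·(2−(20/7))) = ½·(-180/7 + 6 + 18/7) = -60/7, so the L-coordinate is 3/7.
[KLN] = ½·(5·(0−(20/7)) + 1·(20/7−2) + 1·(2−0)) = ½·(-100/7 + 6/7 + 2) = -40/7, so the M-coordinate is 2/7.
Check: 2/7 + 3/7 + 2/7 = 1.

(2/7, 3/7, 2/7)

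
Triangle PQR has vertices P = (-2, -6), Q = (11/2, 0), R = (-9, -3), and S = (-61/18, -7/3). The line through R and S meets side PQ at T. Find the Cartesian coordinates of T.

Barycentric coordinates of S with respect to PQR: (1/9, 1/3, 5/9).
On side PQ the R-coordinate is zero; dropping S's R-weight 5/9 and renormalizing the remaining 1/9 : 1/3 gives weights 1/4, 3/4 on P, Q.
T = (1/4)·(-2, -6) + (3/4)·(11/2, 0) = (29/8, -3/2).

(29/8, -3/2)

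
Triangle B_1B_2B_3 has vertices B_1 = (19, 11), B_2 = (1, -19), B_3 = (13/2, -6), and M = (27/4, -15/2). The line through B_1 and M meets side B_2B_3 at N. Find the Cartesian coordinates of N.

Barycentric coordinates of M with respect to B_1B_2B_3: (1/6, 1/3, 1/2).
On side B_2B_3 the B_1-coordinate is zero; dropping M's B_1-weight 1/6 and renormalizing the remaining 1/3 : 1/2 gives weights 2/5, 3/5 on B_2, B_3.
N = (2/5)·(1, -19) + (3/5)·(13/2, -6) = (43/10, -56/5).

(43/10, -56/5)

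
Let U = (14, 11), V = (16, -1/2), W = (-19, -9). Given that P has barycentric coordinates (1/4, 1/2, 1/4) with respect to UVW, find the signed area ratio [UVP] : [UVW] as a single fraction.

The signed ratio [UVP]/[UVW] equals the barycentric coordinate of P at vertex W, which is 1/4.

1/4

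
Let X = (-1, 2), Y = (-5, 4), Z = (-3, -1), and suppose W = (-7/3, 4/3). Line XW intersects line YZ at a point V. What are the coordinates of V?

Barycentric coordinates of W with respect to XYZ: (1/2, 1/6, 1/3).
On side YZ the X-coordinate is zero; dropping W's X-weight 1/2 and renormalizing the remaining 1/6 : 1/3 gives weights 1/3, 2/3 on Y, Z.
V = (1/3)·(-5, 4) + (2/3)·(-3, -1) = (-11/3, 2/3).

(-11/3, 2/3)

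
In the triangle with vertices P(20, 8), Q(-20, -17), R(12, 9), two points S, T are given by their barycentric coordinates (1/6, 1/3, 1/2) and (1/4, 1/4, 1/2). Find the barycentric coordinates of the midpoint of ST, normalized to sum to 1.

(5/24, 7/24, 1/2)

Since both coordinate triples sum to 1, the midpoint's barycentrics are the componentwise average.
(1/6+1/4)/2 = 5/24; similarly 7/24 and 1/2.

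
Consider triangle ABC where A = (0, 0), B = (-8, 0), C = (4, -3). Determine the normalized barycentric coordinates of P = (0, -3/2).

Signed area of the reference triangle: [ABC] = ½·(0·(0−(-3)) + (-8)·(-3−0) + 4·(0−0)) = ½·(0 + 24 + 0) = 12.
[PBC] = ½·(0·(0−(-3)) + (-8)·(-3−(-3/2)) + 4·(-3/2−0)) = ½·(0 + 12 − 6) = 3, so the A-coordinate is 3/12 = 1/4.
[APC] = ½·(0·(-3/2−(-3)) + 0·(-3−0) + 4·(0−(-3/2))) = ½·(0 + 0 + 6) = 3, so the B-coordinate is 1/4.
[ABP] = ½·(0·(0−(-3/2)) + (-8)·(-3/2−0) + 0·(0−0)) = ½·(0 + 12 + 0) = 6, so the C-coordinate is 1/2.

(1/4, 1/4, 1/2)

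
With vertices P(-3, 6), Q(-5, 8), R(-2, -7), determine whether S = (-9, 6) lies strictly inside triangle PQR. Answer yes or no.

no

Barycentric coordinates of S: (-11/4, 13/4, 1/2).
The three coordinates are negative, positive, positive; a point is interior exactly when all three are positive.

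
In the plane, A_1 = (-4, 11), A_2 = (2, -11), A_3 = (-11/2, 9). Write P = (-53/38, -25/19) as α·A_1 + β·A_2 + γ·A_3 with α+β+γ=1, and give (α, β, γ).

Signed area of the reference triangle: [A_1A_2A_3] = ½·((-4)·(-11−9) + 2·(9−11) + (-11/2)·(11−(-11))) = ½·(80 − 4 − 121) = -45/2.
[PA_2A_3] = ½·((-53/38)·(-11−9) + 2·(9−(-25/19)) + (-11/2)·(-25/19−(-11))) = ½·(530/19 + 392/19 − 1012/19) = -45/19, so the A_1-coordinate is (-45/19)/(-45/2) = 2/19.
[A_1PA_3] = ½·((-4)·(-25/19−9) + (-53/38)·(9−11) + (-11/2)·(11−(-25/19))) = ½·(784/19 + 53/19 − 1287/19) = -225/19, so the A_2-coordinate is 10/19.
[A_1A_2P] = ½·((-4)·(-11−(-25/19)) + 2·(-25/19−11) + (-53/38)·(11−(-11))) = ½·(736/19 − 468/19 − 583/19) = -315/38, so the A_3-coordinate is 7/19.

(2/19, 10/19, 7/19)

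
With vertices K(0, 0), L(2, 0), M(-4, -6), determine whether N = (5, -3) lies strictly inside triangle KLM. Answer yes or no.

no

Barycentric coordinates of N: (-3, 7/2, 1/2).
The three coordinates are negative, positive, positive; a point is interior exactly when all three are positive.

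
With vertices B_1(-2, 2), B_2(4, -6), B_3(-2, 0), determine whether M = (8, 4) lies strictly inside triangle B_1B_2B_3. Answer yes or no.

Barycentric coordinates of M: (7, 5/3, -23/3).
The three coordinates are positive, positive, negative; a point is interior exactly when all three are positive.

no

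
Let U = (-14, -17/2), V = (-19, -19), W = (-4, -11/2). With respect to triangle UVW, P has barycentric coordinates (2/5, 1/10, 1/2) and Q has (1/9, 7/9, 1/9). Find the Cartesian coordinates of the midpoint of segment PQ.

Barycentric coordinates of the midpoint are the average: (23/90, 79/180, 11/36).
Converting: (23/90)·U + (79/180)·V + (11/36)·W = (-473/36, -1463/120).

(-473/36, -1463/120)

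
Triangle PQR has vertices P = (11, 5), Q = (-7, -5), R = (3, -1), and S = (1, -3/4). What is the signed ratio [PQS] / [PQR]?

[PQR] = ½·(11·(-5−(-1)) + (-7)·(-1−5) + 3·(5−(-5))) = ½·(-44 + 42 + 30) = 14.
[PQS] = ½·(11·(-5−(-3/4)) + (-7)·(-3/4−5) + 1·(5−(-5))) = ½·(-187/4 + 161/4 + 10) = 7/4, so the ratio is (7/4)/14 = 1/8.

1/8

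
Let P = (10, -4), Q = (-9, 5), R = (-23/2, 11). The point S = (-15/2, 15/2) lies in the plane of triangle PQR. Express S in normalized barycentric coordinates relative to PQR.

(1/6, 1/6, 2/3)

Signed area of the reference triangle: [PQR] = ½·(10·(5−11) + (-9)·(11−(-4)) + (-23/2)·(-4−5)) = ½·(-60 − 135 + 207/2) = -183/4.
[SQR] = ½·((-15/2)·(5−11) + (-9)·(11−(15/2)) + (-23/2)·(15/2−5)) = ½·(45 − 63/2 − 115/4) = -61/8, so the P-coordinate is (-61/8)/(-183/4) = 1/6.
[PSR] = ½·(10·(15/2−11) + (-15/2)·(11−(-4)) + (-23/2)·(-4−(15/2))) = ½·(-35 − 225/2 + 529/4) = -61/8, so the Q-coordinate is 1/6.
[PQS] = ½·(10·(5−(15/2)) + (-9)·(15/2−(-4)) + (-15/2)·(-4−5)) = ½·(-25 − 207/2 + 135/2) = -61/2, so the R-coordinate is 2/3.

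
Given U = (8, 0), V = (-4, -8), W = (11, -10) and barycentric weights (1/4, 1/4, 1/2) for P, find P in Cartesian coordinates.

P = (1/4)·U + (1/4)·V + (1/2)·W.
x-coordinate: (1/4)·8 + (1/4)·(-4) + (1/2)·11 = 13/2.
y-coordinate: (1/4)·0 + (1/4)·(-8) + (1/2)·(-10) = -7.

(13/2, -7)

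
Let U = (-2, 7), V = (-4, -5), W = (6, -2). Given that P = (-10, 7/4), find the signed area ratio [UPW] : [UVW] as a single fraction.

1

[UVW] = ½·((-2)·(-5−(-2)) + (-4)·(-2−7) + 6·(7−(-5))) = ½·(6 + 36 + 72) = 57.
[UPW] = ½·((-2)·(7/4−(-2)) + (-10)·(-2−7) + 6·(7−(7/4))) = ½·(-15/2 + 90 + 63/2) = 57, so the ratio is 57/57 = 1.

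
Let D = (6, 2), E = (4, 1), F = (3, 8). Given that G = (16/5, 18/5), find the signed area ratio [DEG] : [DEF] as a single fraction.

[DEF] = ½·(6·(1−8) + 4·(8−2) + 3·(2−1)) = ½·(-42 + 24 + 3) = -15/2.
[DEG] = ½·(6·(1−(18/5)) + 4·(18/5−2) + (16/5)·(2−1)) = ½·(-78/5 + 32/5 + 16/5) = -3, so the ratio is (-3)/(-15/2) = 2/5.

2/5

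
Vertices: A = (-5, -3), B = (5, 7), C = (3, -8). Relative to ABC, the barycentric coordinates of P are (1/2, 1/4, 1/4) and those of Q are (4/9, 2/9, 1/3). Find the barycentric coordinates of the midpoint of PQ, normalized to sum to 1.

Since both coordinate triples sum to 1, the midpoint's barycentrics are the componentwise average.
(1/2+4/9)/2 = 17/36; similarly 17/72 and 7/24.

(17/36, 17/72, 7/24)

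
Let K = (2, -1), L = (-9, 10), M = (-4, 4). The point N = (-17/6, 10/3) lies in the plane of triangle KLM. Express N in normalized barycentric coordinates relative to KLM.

(1/3, 1/6, 1/2)

Signed area of the reference triangle: [KLM] = ½·(2·(10−4) + (-9)·(4−(-1)) + (-4)·(-1−10)) = ½·(12 − 45 + 44) = 11/2.
[NLM] = ½·((-17/6)·(10−4) + (-9)·(4−(10/3)) + (-4)·(10/3−10)) = ½·(-17 − 6 + 80/3) = 11/6, so the K-coordinate is (11/6)/(11/2) = 1/3.
[KNM] = ½·(2·(10/3−4) + (-17/6)·(4−(-1)) + (-4)·(-1−(10/3))) = ½·(-4/3 − 85/6 + 52/3) = 11/12, so the L-coordinate is 1/6.
[KLN] = ½·(2·(10−(10/3)) + (-9)·(10/3−(-1)) + (-17/6)·(-1−10)) = ½·(40/3 − 39 + 187/6) = 11/4, so the M-coordinate is 1/2.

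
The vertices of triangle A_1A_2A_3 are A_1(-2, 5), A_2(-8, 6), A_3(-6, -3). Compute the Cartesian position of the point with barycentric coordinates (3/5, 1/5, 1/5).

P = (3/5)·A_1 + (1/5)·A_2 + (1/5)·A_3.
x-coordinate: (3/5)·(-2) + (1/5)·(-8) + (1/5)·(-6) = -4.
y-coordinate: (3/5)·5 + (1/5)·6 + (1/5)·(-3) = 18/5.

(-4, 18/5)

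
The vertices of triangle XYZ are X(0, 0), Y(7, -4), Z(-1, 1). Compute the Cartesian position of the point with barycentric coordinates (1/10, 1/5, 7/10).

W = (1/10)·X + (1/5)·Y + (7/10)·Z.
x-coordinate: (1/10)·0 + (1/5)·7 + (7/10)·(-1) = 7/10.
y-coordinate: (1/10)·0 + (1/5)·(-4) + (7/10)·1 = -1/10.

(7/10, -1/10)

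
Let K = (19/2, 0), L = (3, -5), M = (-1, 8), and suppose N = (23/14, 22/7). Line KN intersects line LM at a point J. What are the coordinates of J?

(1/3, 11/3)

Barycentric coordinates of N with respect to KLM: (1/7, 2/7, 4/7).
On side LM the K-coordinate is zero; dropping N's K-weight 1/7 and renormalizing the remaining 2/7 : 4/7 gives weights 1/3, 2/3 on L, M.
J = (1/3)·(3, -5) + (2/3)·(-1, 8) = (1/3, 11/3).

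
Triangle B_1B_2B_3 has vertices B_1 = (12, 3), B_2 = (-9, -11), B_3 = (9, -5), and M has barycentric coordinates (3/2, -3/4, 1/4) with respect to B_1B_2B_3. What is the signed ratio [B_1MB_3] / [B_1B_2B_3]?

-3/4

The signed ratio [B_1MB_3]/[B_1B_2B_3] equals the barycentric coordinate of M at vertex B_2, which is -3/4.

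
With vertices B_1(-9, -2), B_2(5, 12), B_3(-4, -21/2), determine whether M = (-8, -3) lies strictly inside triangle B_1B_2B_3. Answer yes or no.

Barycentric coordinates of M: (5/6, 1/54, 4/27).
The three coordinates are positive, positive, positive; a point is interior exactly when all three are positive.

yes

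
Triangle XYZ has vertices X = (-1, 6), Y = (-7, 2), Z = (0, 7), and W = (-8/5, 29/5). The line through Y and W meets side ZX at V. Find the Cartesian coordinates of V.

Barycentric coordinates of W with respect to XYZ: (1/5, 1/5, 3/5).
On side ZX the Y-coordinate is zero; dropping W's Y-weight 1/5 and renormalizing the remaining 3/5 : 1/5 gives weights 3/4, 1/4 on Z, X.
V = (3/4)·(0, 7) + (1/4)·(-1, 6) = (-1/4, 27/4).

(-1/4, 27/4)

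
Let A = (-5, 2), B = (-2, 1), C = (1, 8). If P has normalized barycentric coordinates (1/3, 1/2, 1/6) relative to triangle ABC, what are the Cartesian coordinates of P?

P = (1/3)·A + (1/2)·B + (1/6)·C.
x-coordinate: (1/3)·(-5) + (1/2)·(-2) + (1/6)·1 = -5/2.
y-coordinate: (1/3)·2 + (1/2)·1 + (1/6)·8 = 5/2.

(-5/2, 5/2)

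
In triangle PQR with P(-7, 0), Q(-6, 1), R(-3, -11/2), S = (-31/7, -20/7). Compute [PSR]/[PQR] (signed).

[PQR] = ½·((-7)·(1−(-11/2)) + (-6)·(-11/2−0) + (-3)·(0−1)) = ½·(-91/2 + 33 + 3) = -19/4.
[PSR] = ½·((-7)·(-20/7−(-11/2)) + (-31/7)·(-11/2−0) + (-3)·(0−(-20/7))) = ½·(-37/2 + 341/14 − 60/7) = -19/14, so the ratio is (-19/14)/(-19/4) = 2/7.

2/7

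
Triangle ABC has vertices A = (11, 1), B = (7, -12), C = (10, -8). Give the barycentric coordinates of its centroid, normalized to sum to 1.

(1/3, 1/3, 1/3)

The centroid is the average of the vertices, so each weight is 1/3.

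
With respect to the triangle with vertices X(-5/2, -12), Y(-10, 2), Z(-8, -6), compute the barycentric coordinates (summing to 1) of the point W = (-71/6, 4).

Signed area of the reference triangle: [XYZ] = ½·((-5/2)·(2−(-6)) + (-10)·(-6−(-12)) + (-8)·(-12−2)) = ½·(-20 − 60 + 112) = 16.
[WYZ] = ½·((-71/6)·(2−(-6)) + (-10)·(-6−4) + (-8)·(4−2)) = ½·(-284/3 + 100 − 16) = -16/3, so the X-coordinate is (-16/3)/16 = -1/3.
[XWZ] = ½·((-5/2)·(4−(-6)) + (-71/6)·(-6−(-12)) + (-8)·(-12−4)) = ½·(-25 − 71 + 128) = 16, so the Y-coordinate is 1.
[XYW] = ½·((-5/2)·(2−4) + (-10)·(4−(-12)) + (-71/6)·(-12−2)) = ½·(5 − 160 + 497/3) = 16/3, so the Z-coordinate is 1/3.

(-1/3, 1, 1/3)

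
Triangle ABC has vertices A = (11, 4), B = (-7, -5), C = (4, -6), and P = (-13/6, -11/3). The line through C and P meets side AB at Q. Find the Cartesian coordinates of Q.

(-17/5, -16/5)

Barycentric coordinates of P with respect to ABC: (1/6, 2/3, 1/6).
On side AB the C-coordinate is zero; dropping P's C-weight 1/6 and renormalizing the remaining 1/6 : 2/3 gives weights 1/5, 4/5 on A, B.
Q = (1/5)·(11, 4) + (4/5)·(-7, -5) = (-17/5, -16/5).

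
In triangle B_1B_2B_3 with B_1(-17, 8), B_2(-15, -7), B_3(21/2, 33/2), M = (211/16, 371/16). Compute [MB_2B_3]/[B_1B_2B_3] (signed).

1/4

[B_1B_2B_3] = ½·((-17)·(-7−(33/2)) + (-15)·(33/2−8) + (21/2)·(8−(-7))) = ½·(799/2 − 255/2 + 315/2) = 859/4.
[MB_2B_3] = ½·((211/16)·(-7−(33/2)) + (-15)·(33/2−(371/16)) + (21/2)·(371/16−(-7))) = ½·(-9917/32 + 1605/16 + 10143/32) = 859/16, so the ratio is (859/16)/(859/4) = 1/4.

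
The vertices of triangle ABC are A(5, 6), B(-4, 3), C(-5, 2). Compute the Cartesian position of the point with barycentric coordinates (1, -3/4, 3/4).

P = 1·A + (-3/4)·B + (3/4)·C.
x-coordinate: 1·5 + (-3/4)·(-4) + (3/4)·(-5) = 17/4.
y-coordinate: 1·6 + (-3/4)·3 + (3/4)·2 = 21/4.

(17/4, 21/4)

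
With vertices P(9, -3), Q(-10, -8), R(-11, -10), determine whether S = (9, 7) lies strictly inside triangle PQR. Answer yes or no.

Barycentric coordinates of S: (23/33, 200/33, -190/33).
The three coordinates are positive, positive, negative; a point is interior exactly when all three are positive.

no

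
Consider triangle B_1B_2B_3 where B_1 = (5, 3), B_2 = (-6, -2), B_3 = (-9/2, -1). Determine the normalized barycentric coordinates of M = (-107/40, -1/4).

(1/5, 1/20, 3/4)

Signed area of the reference triangle: [B_1B_2B_3] = ½·(5·(-2−(-1)) + (-6)·(-1−3) + (-9/2)·(3−(-2))) = ½·(-5 + 24 − 45/2) = -7/4.
[MB_2B_3] = ½·((-107/40)·(-2−(-1)) + (-6)·(-1−(-1/4)) + (-9/2)·(-1/4−(-2))) = ½·(107/40 + 9/2 − 63/8) = -7/20, so the B_1-coordinate is (-7/20)/(-7/4) = 1/5.
[B_1MB_3] = ½·(5·(-1/4−(-1)) + (-107/40)·(-1−3) + (-9/2)·(3−(-1/4))) = ½·(15/4 + 107/10 − 117/8) = -7/80, so the B_2-coordinate is 1/20.
[B_1B_2M] = ½·(5·(-2−(-1/4)) + (-6)·(-1/4−3) + (-107/40)·(3−(-2))) = ½·(-35/4 + 39/2 − 107/8) = -21/16, so the B_3-coordinate is 3/4.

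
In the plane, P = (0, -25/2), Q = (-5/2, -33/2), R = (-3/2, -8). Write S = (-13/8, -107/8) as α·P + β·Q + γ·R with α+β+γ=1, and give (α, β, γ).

Signed area of the reference triangle: [PQR] = ½·(0·(-33/2−(-8)) + (-5/2)·(-8−(-25/2)) + (-3/2)·(-25/2−(-33/2))) = ½·(0 − 45/4 − 6) = -69/8.
[SQR] = ½·((-13/8)·(-33/2−(-8)) + (-5/2)·(-8−(-107/8)) + (-3/2)·(-107/8−(-33/2))) = ½·(221/16 − 215/16 − 75/16) = -69/32, so the P-coordinate is (-69/32)/(-69/8) = 1/4.
[PSR] = ½·(0·(-107/8−(-8)) + (-13/8)·(-8−(-25/2)) + (-3/2)·(-25/2−(-107/8))) = ½·(0 − 117/16 − 21/16) = -69/16, so the Q-coordinate is 1/2.
[PQS] = ½·(0·(-33/2−(-107/8)) + (-5/2)·(-107/8−(-25/2)) + (-13/8)·(-25/2−(-33/2))) = ½·(0 + 35/16 − 13/2) = -69/32, so the R-coordinate is 1/4.
Check: 1/4 + 1/2 + 1/4 = 1.

(1/4, 1/2, 1/4)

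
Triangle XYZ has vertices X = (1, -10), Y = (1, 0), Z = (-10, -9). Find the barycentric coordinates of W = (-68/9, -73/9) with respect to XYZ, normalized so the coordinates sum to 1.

Signed area of the reference triangle: [XYZ] = ½·(1·(0−(-9)) + 1·(-9−(-10)) + (-10)·(-10−0)) = ½·(9 + 1 + 100) = 55.
[WYZ] = ½·((-68/9)·(0−(-9)) + 1·(-9−(-73/9)) + (-10)·(-73/9−0)) = ½·(-68 − 8/9 + 730/9) = 55/9, so the X-coordinate is (55/9)/55 = 1/9.
[XWZ] = ½·(1·(-73/9−(-9)) + (-68/9)·(-9−(-10)) + (-10)·(-10−(-73/9))) = ½·(8/9 − 68/9 + 170/9) = 55/9, so the Y-coordinate is 1/9.
[XYW] = ½·(1·(0−(-73/9)) + 1·(-73/9−(-10)) + (-68/9)·(-10−0)) = ½·(73/9 + 17/9 + 680/9) = 385/9, so the Z-coordinate is 7/9.

(1/9, 1/9, 7/9)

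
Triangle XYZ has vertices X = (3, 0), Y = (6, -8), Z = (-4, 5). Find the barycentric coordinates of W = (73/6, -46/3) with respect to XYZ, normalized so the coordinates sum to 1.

Signed area of the reference triangle: [XYZ] = ½·(3·(-8−5) + 6·(5−0) + (-4)·(0−(-8))) = ½·(-39 + 30 − 32) = -41/2.
[WYZ] = ½·((73/6)·(-8−5) + 6·(5−(-46/3)) + (-4)·(-46/3−(-8))) = ½·(-949/6 + 122 + 88/3) = -41/12, so the X-coordinate is (-41/12)/(-41/2) = 1/6.
[XWZ] = ½·(3·(-46/3−5) + (73/6)·(5−0) + (-4)·(0−(-46/3))) = ½·(-61 + 365/6 − 184/3) = -123/4, so the Y-coordinate is 3/2.
[XYW] = ½·(3·(-8−(-46/3)) + 6·(-46/3−0) + (73/6)·(0−(-8))) = ½·(22 − 92 + 292/3) = 41/3, so the Z-coordinate is -2/3.
Check: 1/6 + 3/2 − 2/3 = 1.

(1/6, 3/2, -2/3)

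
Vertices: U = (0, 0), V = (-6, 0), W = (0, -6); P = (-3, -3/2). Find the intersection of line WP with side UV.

(-4, 0)

Barycentric coordinates of P with respect to UVW: (1/4, 1/2, 1/4).
On side UV the W-coordinate is zero; dropping P's W-weight 1/4 and renormalizing the remaining 1/4 : 1/2 gives weights 1/3, 2/3 on U, V.
Q = (1/3)·(0, 0) + (2/3)·(-6, 0) = (-4, 0).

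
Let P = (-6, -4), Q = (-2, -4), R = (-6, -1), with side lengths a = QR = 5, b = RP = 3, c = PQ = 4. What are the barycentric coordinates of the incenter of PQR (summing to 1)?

The incenter has barycentric coordinates proportional to the opposite side lengths: (5 : 3 : 4).
Normalizing by 5+3+4 = 12 gives (5/12, 1/4, 1/3).

(5/12, 1/4, 1/3)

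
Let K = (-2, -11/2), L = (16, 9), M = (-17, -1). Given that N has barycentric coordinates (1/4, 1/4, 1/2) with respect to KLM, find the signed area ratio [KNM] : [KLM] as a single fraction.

1/4

The signed ratio [KNM]/[KLM] equals the barycentric coordinate of N at vertex L, which is 1/4.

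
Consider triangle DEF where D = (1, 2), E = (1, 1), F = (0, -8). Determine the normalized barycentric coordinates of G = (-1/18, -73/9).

(7/18, -4/9, 19/18)

Signed area of the reference triangle: [DEF] = ½·(1·(1−(-8)) + 1·(-8−2) + 0·(2−1)) = ½·(9 − 10 + 0) = -1/2.
[GEF] = ½·((-1/18)·(1−(-8)) + 1·(-8−(-73/9)) + 0·(-73/9−1)) = ½·(-1/2 + 1/9 + 0) = -7/36, so the D-coordinate is (-7/36)/(-1/2) = 7/18.
[DGF] = ½·(1·(-73/9−(-8)) + (-1/18)·(-8−2) + 0·(2−(-73/9))) = ½·(-1/9 + 5/9 + 0) = 2/9, so the E-coordinate is -4/9.
[DEG] = ½·(1·(1−(-73/9)) + 1·(-73/9−2) + (-1/18)·(2−1)) = ½·(82/9 − 91/9 − 1/18) = -19/36, so the F-coordinate is 19/18.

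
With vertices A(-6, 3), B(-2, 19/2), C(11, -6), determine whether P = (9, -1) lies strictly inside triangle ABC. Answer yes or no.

Barycentric coordinates of P: (-68/293, 134/293, 227/293).
The three coordinates are negative, positive, positive; a point is interior exactly when all three are positive.

no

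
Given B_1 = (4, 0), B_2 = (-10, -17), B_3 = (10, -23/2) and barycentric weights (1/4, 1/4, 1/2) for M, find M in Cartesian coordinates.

(7/2, -10)

M = (1/4)·B_1 + (1/4)·B_2 + (1/2)·B_3.
x-coordinate: (1/4)·4 + (1/4)·(-10) + (1/2)·10 = 7/2.
y-coordinate: (1/4)·0 + (1/4)·(-17) + (1/2)·(-23/2) = -10.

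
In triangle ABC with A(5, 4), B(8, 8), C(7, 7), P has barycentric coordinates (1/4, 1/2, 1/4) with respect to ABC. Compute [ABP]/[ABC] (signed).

1/4

The signed ratio [ABP]/[ABC] equals the barycentric coordinate of P at vertex C, which is 1/4.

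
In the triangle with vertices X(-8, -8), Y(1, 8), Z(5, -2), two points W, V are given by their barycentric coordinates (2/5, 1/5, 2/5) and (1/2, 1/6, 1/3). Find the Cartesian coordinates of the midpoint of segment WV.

(-19/12, -43/15)

Barycentric coordinates of the midpoint are the average: (9/20, 11/60, 11/30).
Converting: (9/20)·X + (11/60)·Y + (11/30)·Z = (-19/12, -43/15).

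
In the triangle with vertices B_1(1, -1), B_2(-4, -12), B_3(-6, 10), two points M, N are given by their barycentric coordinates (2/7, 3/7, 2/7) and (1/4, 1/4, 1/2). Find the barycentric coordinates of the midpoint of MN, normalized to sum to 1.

Since both coordinate triples sum to 1, the midpoint's barycentrics are the componentwise average.
(2/7+1/4)/2 = 15/56; similarly 19/56 and 11/28.

(15/56, 19/56, 11/28)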